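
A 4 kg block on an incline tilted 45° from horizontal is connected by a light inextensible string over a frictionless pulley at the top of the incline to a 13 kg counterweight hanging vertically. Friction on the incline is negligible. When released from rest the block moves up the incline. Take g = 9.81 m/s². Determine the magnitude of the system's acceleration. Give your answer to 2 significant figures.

5.9 m/s²

For the block on the incline: the weight component along the slope is m₁g sin 45° = 4 × 9.81 × 0.7071 = 27.747 N and the normal force is N = m₁g cos 45° = 27.747 N.
Newton's second law for the block (up-slope positive): T − 27.747 = 4 a. For the hanging counterweight (downward positive): 13 × 9.81 − T = 13 a.
Adding the two equations eliminates T: 99.783 = 17 a, so a = 5.8696 m/s².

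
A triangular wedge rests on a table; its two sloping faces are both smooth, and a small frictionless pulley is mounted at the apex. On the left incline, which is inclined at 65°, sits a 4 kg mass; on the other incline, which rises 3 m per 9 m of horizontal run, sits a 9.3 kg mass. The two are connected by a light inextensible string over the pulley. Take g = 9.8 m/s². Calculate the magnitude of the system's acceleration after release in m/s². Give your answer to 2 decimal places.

Resolve each weight along its own incline: the 4 kg mass has component 4 × 9.8 × sin 65° = 35.527 N down its slope, and the 9.3 kg mass has 9.3 × 9.8 × sin 18.43° = 28.821 N down its slope.
The 4 kg side's 35.527 N exceeds the other side's 28.821 N, so that mass slides down and the 9.3 kg mass slides up. Taking that direction as positive, Newton's second law for the whole system gives 35.527 − 28.821 = (4 + 9.3) a, so a = 6.706 / 13.3 = 0.5042 m/s².

0.50 m/s²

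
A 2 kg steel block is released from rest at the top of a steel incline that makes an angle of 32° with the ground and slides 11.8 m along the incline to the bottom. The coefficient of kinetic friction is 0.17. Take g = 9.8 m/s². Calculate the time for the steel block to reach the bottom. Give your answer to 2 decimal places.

The weight component along the incline is mg sin 32° = 10.386 N and the normal force is N = mg cos 32° = 16.622 N.
Friction up the slope is f = μN = 0.17 × 16.622 = 2.826 N, so the net downslope force is 10.386 − 2.826 = 7.560 N and a = 7.560 / 2 = 3.7800 m/s².
Starting from rest, L = ½at², so t = √(2L/a) = √(2 × 11.8 / 3.7800) = 2.4987 s.

2.50 s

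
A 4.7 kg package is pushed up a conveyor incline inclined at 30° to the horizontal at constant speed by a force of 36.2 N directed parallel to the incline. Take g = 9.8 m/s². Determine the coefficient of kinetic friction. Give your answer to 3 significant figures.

0.330

At constant speed ΣF = 0 along the incline. The applied 36.2 N acts up the slope; the weight component mg sin 30° = 23.030 N and kinetic friction μN both act down the slope.
So 36.2 = 23.030 + μ × 39.889, giving μ = (36.2 − 23.030) / 39.889 = 0.3302.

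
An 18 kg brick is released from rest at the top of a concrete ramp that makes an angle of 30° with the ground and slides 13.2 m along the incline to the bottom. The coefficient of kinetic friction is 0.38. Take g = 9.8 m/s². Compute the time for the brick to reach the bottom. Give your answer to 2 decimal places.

The weight component along the incline is mg sin 30° = 88.200 N and the normal force is N = mg cos 30° = 152.767 N.
Friction up the slope is f = μN = 0.38 × 152.767 = 58.051 N, so the net downslope force is 88.200 − 58.051 = 30.149 N and a = 30.149 / 18 = 1.6749 m/s².
Starting from rest, L = ½at², so t = √(2L/a) = √(2 × 13.2 / 1.6749) = 3.9702 s.

3.97 s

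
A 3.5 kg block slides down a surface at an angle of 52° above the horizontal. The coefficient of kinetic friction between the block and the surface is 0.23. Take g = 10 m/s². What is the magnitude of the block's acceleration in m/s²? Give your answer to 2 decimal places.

6.46 m/s²

Resolving the weight along the incline: the component pulling the block down the slope is mg sin 52° = 3.5 × 10 × 0.7880 = 27.580 N, and the normal force is N = mg cos 52° = 3.5 × 10 × 0.6157 = 21.550 N.
Kinetic friction acts up the slope with magnitude f = μN = 0.23 × 21.550 = 4.957 N.
Net force along the incline is 27.580 − 4.957 = 22.623 N, so a = 22.623 / 3.5 = 6.4637 m/s².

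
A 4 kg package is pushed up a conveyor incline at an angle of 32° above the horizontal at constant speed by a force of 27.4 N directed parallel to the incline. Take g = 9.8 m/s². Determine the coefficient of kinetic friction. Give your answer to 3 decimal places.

0.199

At constant speed ΣF = 0 along the incline. The applied 27.4 N acts up the slope; the weight component mg sin 32° = 20.773 N and kinetic friction μN both act down the slope.
So 27.4 = 20.773 + μ × 33.243, giving μ = (27.4 − 20.773) / 33.243 = 0.1994.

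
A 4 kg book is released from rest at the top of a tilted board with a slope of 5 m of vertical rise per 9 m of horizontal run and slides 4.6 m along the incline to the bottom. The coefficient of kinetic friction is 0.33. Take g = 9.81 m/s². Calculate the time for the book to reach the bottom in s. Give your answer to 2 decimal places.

2.18 s

The weight component along the incline is mg sin 29.05° = 19.057 N and the normal force is N = mg cos 29.05° = 34.302 N.
Friction up the slope is f = μN = 0.33 × 34.302 = 11.320 N, so the net downslope force is 19.057 − 11.320 = 7.737 N and a = 7.737 / 4 = 1.9343 m/s².
Starting from rest, L = ½at², so t = √(2L/a) = √(2 × 4.6 / 1.9343) = 2.1809 s.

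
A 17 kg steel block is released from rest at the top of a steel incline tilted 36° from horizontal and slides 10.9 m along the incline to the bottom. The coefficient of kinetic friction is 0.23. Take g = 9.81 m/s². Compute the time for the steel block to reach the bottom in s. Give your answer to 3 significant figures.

2.35 s

The weight component along the incline is mg sin 36° = 98.025 N and the normal force is N = mg cos 36° = 134.920 N.
Friction up the slope is f = μN = 0.23 × 134.920 = 31.032 N, so the net downslope force is 98.025 − 31.032 = 66.993 N and a = 66.993 / 17 = 3.9408 m/s².
Starting from rest, L = ½at², so t = √(2L/a) = √(2 × 10.9 / 3.9408) = 2.3520 s.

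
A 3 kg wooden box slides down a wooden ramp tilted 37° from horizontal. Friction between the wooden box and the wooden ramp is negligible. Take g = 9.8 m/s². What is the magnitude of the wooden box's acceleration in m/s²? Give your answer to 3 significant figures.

5.90 m/s²

Resolving the weight along the incline: the component pulling the wooden box down the slope is mg sin 37° = 3 × 9.8 × 0.6018 = 17.693 N, and the normal force is N = mg cos 37° = 3 × 9.8 × 0.7986 = 23.479 N.
With no friction the net force along the incline is 17.693 N, so a = g sin 37° = 17.693 / 3 = 5.8977 m/s².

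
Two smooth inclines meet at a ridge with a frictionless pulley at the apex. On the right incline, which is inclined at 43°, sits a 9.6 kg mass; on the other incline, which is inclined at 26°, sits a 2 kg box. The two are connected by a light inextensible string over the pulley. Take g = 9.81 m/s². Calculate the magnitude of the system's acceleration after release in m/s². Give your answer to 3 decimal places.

4.795 m/s²

Resolve each weight along its own incline: the 9.6 kg mass has component 9.6 × 9.81 × sin 43° = 64.228 N down its slope, and the 2 kg mass has 2 × 9.81 × sin 26° = 8.601 N down its slope.
The 9.6 kg side's 64.228 N exceeds the other side's 8.601 N, so that mass slides down and the 2 kg mass slides up. Taking that direction as positive, Newton's second law for the whole system gives 64.228 − 8.601 = (9.6 + 2) a, so a = 55.627 / 11.6 = 4.7954 m/s².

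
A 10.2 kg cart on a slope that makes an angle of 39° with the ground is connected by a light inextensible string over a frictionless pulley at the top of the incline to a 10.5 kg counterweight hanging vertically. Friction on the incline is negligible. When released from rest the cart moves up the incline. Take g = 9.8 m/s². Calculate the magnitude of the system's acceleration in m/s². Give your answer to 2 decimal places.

1.93 m/s²

For the cart on the incline: the weight component along the slope is m₁g sin 39° = 10.2 × 9.8 × 0.6293 = 62.905 N and the normal force is N = m₁g cos 39° = 77.684 N.
Newton's second law for the cart (up-slope positive): T − 62.905 = 10.2 a. For the hanging counterweight (downward positive): 10.5 × 9.8 − T = 10.5 a.
Adding the two equations eliminates T: 39.995 = 20.7 a, so a = 1.9321 m/s².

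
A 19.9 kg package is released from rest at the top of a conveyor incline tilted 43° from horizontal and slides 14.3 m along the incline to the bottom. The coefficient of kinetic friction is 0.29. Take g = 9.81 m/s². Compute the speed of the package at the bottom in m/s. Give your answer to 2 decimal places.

11.48 m/s

The weight component along the incline is mg sin 43° = 133.139 N and the normal force is N = mg cos 43° = 142.774 N.
Friction up the slope is f = μN = 0.29 × 142.774 = 41.404 N, so the net downslope force is 133.139 − 41.404 = 91.735 N and a = 91.735 / 19.9 = 4.6098 m/s².
Starting from rest over a distance of 14.3 m, v² = 2aL = 2 × 4.6098 × 14.3 = 131.8403, so v = 11.4822 m/s.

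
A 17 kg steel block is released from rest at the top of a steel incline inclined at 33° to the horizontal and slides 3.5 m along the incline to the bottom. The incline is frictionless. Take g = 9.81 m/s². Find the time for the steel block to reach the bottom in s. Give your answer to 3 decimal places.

1.145 s

The weight component along the incline is mg sin 33° = 90.829 N and the normal force is N = mg cos 33° = 139.865 N.
With no friction, a = g sin 33° = 5.3429 m/s².
Starting from rest, L = ½at², so t = √(2L/a) = √(2 × 3.5 / 5.3429) = 1.1446 s.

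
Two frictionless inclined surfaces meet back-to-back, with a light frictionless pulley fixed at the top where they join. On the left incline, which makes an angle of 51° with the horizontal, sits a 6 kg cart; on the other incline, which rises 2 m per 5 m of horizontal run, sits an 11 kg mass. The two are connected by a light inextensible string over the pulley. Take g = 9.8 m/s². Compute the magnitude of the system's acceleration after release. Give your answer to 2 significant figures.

0.33 m/s²

Resolve each weight along its own incline: the 6 kg mass has component 6 × 9.8 × sin 51° = 45.696 N down its slope, and the 11 kg mass has 11 × 9.8 × sin 21.80° = 40.036 N down its slope.
The 6 kg side's 45.696 N exceeds the other side's 40.036 N, so that mass slides down and the 11 kg mass slides up. Taking that direction as positive, Newton's second law for the whole system gives 45.696 − 40.036 = (6 + 11) a, so a = 5.660 / 17 = 0.3329 m/s².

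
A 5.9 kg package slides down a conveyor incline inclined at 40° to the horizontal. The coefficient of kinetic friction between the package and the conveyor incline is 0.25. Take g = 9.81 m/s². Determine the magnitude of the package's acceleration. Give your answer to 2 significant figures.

Resolving the weight along the incline: the component pulling the package down the slope is mg sin 40° = 5.9 × 9.81 × 0.6428 = 37.205 N, and the normal force is N = mg cos 40° = 5.9 × 9.81 × 0.7660 = 44.335 N.
Kinetic friction acts up the slope with magnitude f = μN = 0.25 × 44.335 = 11.084 N.
Net force along the incline is 37.205 − 11.084 = 26.121 N, so a = 26.121 / 5.9 = 4.4273 m/s².

4.4 m/s²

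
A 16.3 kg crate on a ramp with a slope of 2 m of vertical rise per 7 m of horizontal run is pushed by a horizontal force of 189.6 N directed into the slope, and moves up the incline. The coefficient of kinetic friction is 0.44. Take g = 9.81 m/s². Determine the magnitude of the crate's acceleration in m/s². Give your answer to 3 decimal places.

2.933 m/s²

The horizontal push has components F cos 15.95° = 189.6 × 0.9615 = 182.300 N up the incline and F sin 15.95° = 189.6 × 0.2747 = 52.083 N pressing into the surface.
The normal force is therefore N = mg cos 15.95° + F sin 15.95° = 153.747 + 52.083 = 205.830 N, and kinetic friction down the slope is μN = 0.44 × 205.830 = 90.565 N.
Along the incline: F cos 15.95° − mg sin 15.95° − μN = ma, so 182.300 − 43.925 − 90.565 = 16.3 a, giving a = 2.9331 m/s².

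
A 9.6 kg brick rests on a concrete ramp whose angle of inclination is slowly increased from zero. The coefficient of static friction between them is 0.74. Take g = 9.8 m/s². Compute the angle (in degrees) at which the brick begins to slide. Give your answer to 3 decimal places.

36.501°

At the threshold of sliding, static friction is at its maximum μ_s N and exactly balances the weight component along the incline: mg sin θ = μ_s mg cos θ.
Hence tan θ = μ_s = 0.74, so θ = arctan(0.74) = 36.5014°.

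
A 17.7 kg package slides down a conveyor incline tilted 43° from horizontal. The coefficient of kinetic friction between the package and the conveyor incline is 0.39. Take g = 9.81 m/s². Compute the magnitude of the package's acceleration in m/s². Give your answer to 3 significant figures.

Resolving the weight along the incline: the component pulling the package down the slope is mg sin 43° = 17.7 × 9.81 × 0.6820 = 118.420 N, and the normal force is N = mg cos 43° = 17.7 × 9.81 × 0.7314 = 126.998 N.
Kinetic friction acts up the slope with magnitude f = μN = 0.39 × 126.998 = 49.529 N.
Net force along the incline is 118.420 − 49.529 = 68.891 N, so a = 68.891 / 17.7 = 3.8921 m/s².

3.89 m/s²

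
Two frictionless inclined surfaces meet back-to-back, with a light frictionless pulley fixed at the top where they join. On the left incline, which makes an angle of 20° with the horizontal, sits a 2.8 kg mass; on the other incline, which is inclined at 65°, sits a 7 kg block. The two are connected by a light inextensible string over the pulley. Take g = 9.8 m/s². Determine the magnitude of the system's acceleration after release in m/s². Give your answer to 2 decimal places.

Resolve each weight along its own incline: the 2.8 kg mass has component 2.8 × 9.8 × sin 20° = 9.385 N down its slope, and the 7 kg mass has 7 × 9.8 × sin 65° = 62.173 N down its slope.
The 7 kg side's 62.173 N exceeds the other side's 9.385 N, so that mass slides down and the 2.8 kg mass slides up. Taking that direction as positive, Newton's second law for the whole system gives 62.173 − 9.385 = (2.8 + 7) a, so a = 52.788 / 9.8 = 5.3865 m/s².

5.39 m/s²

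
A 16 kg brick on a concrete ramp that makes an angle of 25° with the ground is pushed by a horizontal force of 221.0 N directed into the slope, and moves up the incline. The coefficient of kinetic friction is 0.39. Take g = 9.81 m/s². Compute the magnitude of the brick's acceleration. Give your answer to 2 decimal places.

2.63 m/s²

The horizontal push has components F cos 25° = 221.0 × 0.9063 = 200.292 N up the incline and F sin 25° = 221.0 × 0.4226 = 93.395 N pressing into the surface.
The normal force is therefore N = mg cos 25° + F sin 25° = 142.253 + 93.395 = 235.648 N, and kinetic friction down the slope is μN = 0.39 × 235.648 = 91.903 N.
Along the incline: F cos 25° − mg sin 25° − μN = ma, so 200.292 − 66.331 − 91.903 = 16 a, giving a = 2.6286 m/s².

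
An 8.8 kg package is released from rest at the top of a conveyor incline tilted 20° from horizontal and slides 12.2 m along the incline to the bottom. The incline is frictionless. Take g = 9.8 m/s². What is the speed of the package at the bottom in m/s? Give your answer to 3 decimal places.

9.043 m/s

The weight component along the incline is mg sin 20° = 29.496 N and the normal force is N = mg cos 20° = 81.039 N.
With no friction, a = g sin 20° = 3.3518 m/s².
Starting from rest over a distance of 12.2 m, v² = 2aL = 2 × 3.3518 × 12.2 = 81.7839, so v = 9.0434 m/s.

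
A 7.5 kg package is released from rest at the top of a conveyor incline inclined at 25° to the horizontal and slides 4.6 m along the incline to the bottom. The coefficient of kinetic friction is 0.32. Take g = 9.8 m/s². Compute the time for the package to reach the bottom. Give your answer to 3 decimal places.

The weight component along the incline is mg sin 25° = 31.062 N and the normal force is N = mg cos 25° = 66.614 N.
Friction up the slope is f = μN = 0.32 × 66.614 = 21.316 N, so the net downslope force is 31.062 − 21.316 = 9.746 N and a = 9.746 / 7.5 = 1.2995 m/s².
Starting from rest, L = ½at², so t = √(2L/a) = √(2 × 4.6 / 1.2995) = 2.6608 s.

2.661 s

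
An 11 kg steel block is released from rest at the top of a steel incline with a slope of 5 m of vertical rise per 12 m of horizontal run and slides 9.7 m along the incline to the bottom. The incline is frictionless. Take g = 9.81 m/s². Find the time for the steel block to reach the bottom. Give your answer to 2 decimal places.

The weight component along the incline is mg sin 22.62° = 41.504 N and the normal force is N = mg cos 22.62° = 99.609 N.
With no friction, a = g sin 22.62° = 3.7731 m/s².
Starting from rest, L = ½at², so t = √(2L/a) = √(2 × 9.7 / 3.7731) = 2.2675 s.

2.27 s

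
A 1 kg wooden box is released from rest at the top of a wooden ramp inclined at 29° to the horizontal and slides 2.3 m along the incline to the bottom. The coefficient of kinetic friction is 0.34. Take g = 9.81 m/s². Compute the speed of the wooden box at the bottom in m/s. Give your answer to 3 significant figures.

2.91 m/s

The weight component along the incline is mg sin 29° = 4.756 N and the normal force is N = mg cos 29° = 8.580 N.
Friction up the slope is f = μN = 0.34 × 8.580 = 2.917 N, so the net downslope force is 4.756 − 2.917 = 1.839 N and a = 1.839 / 1 = 1.8390 m/s².
Starting from rest over a distance of 2.3 m, v² = 2aL = 2 × 1.8390 × 2.3 = 8.4594, so v = 2.9085 m/s.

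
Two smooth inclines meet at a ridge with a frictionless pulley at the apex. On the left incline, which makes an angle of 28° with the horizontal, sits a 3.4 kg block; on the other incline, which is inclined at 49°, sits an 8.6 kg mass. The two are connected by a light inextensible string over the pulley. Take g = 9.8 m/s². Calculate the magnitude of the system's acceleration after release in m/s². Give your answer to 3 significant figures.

Resolve each weight along its own incline: the 3.4 kg mass has component 3.4 × 9.8 × sin 28° = 15.643 N down its slope, and the 8.6 kg mass has 8.6 × 9.8 × sin 49° = 63.607 N down its slope.
The 8.6 kg side's 63.607 N exceeds the other side's 15.643 N, so that mass slides down and the 3.4 kg mass slides up. Taking that direction as positive, Newton's second law for the whole system gives 63.607 − 15.643 = (3.4 + 8.6) a, so a = 47.964 / 12 = 3.9970 m/s².

4.00 m/s²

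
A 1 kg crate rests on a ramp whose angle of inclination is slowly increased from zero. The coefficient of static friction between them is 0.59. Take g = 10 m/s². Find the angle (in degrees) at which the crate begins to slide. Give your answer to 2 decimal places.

At the threshold of sliding, static friction is at its maximum μ_s N and exactly balances the weight component along the incline: mg sin θ = μ_s mg cos θ.
Hence tan θ = μ_s = 0.59, so θ = arctan(0.59) = 30.5406°.

30.54°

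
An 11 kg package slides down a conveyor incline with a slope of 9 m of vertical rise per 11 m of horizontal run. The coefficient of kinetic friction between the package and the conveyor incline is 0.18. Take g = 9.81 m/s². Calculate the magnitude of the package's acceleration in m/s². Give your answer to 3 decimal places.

4.845 m/s²

Resolving the weight along the incline: the component pulling the package down the slope is mg sin 39.29° = 11 × 9.81 × 0.6332 = 68.329 N, and the normal force is N = mg cos 39.29° = 11 × 9.81 × 0.7740 = 83.522 N.
Kinetic friction acts up the slope with magnitude f = μN = 0.18 × 83.522 = 15.034 N.
Net force along the incline is 68.329 − 15.034 = 53.295 N, so a = 53.295 / 11 = 4.8450 m/s².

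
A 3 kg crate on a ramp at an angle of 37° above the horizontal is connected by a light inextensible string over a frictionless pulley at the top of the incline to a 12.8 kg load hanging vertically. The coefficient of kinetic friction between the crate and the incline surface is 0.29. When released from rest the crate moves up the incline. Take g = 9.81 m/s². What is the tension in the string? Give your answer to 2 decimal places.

43.71 N

For the crate on the incline: the weight component along the slope is m₁g sin 37° = 3 × 9.81 × 0.6018 = 17.711 N and the normal force is N = m₁g cos 37° = 23.504 N.
Kinetic friction opposes the crate's motion up the incline: f = μN = 0.29 × 23.504 = 6.816 N acting down the slope.
Newton's second law for the crate (up-slope positive): T − 17.711 − 6.816 = 3 a. For the hanging load (downward positive): 12.8 × 9.81 − T = 12.8 a.
Adding the two equations eliminates T: 101.041 = 15.8 a, so a = 6.3950 m/s².
Then from the hanging load's equation, T = 12.8 × (9.81 − 6.3950) = 43.712 N.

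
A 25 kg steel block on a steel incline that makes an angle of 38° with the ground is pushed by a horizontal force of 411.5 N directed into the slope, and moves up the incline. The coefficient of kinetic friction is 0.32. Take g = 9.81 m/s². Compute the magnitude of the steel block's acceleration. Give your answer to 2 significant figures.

The horizontal push has components F cos 38° = 411.5 × 0.7880 = 324.262 N up the incline and F sin 38° = 411.5 × 0.6157 = 253.361 N pressing into the surface.
The normal force is therefore N = mg cos 38° + F sin 38° = 193.257 + 253.361 = 446.618 N, and kinetic friction down the slope is μN = 0.32 × 446.618 = 142.918 N.
Along the incline: F cos 38° − mg sin 38° − μN = ma, so 324.262 − 151.000 − 142.918 = 25 a, giving a = 1.2138 m/s².

1.2 m/s²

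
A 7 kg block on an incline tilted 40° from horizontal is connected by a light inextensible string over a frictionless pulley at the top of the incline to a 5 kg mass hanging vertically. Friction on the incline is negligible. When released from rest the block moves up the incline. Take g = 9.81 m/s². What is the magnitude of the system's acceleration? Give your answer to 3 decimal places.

0.409 m/s²

For the block on the incline: the weight component along the slope is m₁g sin 40° = 7 × 9.81 × 0.6428 = 44.141 N and the normal force is N = m₁g cos 40° = 52.604 N.
Newton's second law for the block (up-slope positive): T − 44.141 = 7 a. For the hanging mass (downward positive): 5 × 9.81 − T = 5 a.
Adding the two equations eliminates T: 4.909 = 12 a, so a = 0.4091 m/s².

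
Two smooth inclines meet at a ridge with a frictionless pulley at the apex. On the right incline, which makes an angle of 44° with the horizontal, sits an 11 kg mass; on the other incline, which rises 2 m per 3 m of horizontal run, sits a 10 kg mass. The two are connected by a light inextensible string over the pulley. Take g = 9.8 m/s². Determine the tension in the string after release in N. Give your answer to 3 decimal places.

64.134 N

Resolve each weight along its own incline: the 11 kg mass has component 11 × 9.8 × sin 44° = 74.884 N down its slope, and the 10 kg mass has 10 × 9.8 × sin 33.69° = 54.361 N down its slope.
The 11 kg side's 74.884 N exceeds the other side's 54.361 N, so that mass slides down and the 10 kg mass slides up. Taking that direction as positive, Newton's second law for the whole system gives 74.884 − 54.361 = (11 + 10) a, so a = 20.523 / 21 = 0.9773 m/s².
For the 10 kg mass (up-slope positive): T − 54.361 = 10 × 0.9773, so T = 64.134 N.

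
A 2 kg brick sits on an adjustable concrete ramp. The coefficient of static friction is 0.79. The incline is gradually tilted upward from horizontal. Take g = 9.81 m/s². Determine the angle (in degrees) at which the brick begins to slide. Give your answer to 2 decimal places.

38.31°

At the threshold of sliding, static friction is at its maximum μ_s N and exactly balances the weight component along the incline: mg sin θ = μ_s mg cos θ.
Hence tan θ = μ_s = 0.79, so θ = arctan(0.79) = 38.3087°.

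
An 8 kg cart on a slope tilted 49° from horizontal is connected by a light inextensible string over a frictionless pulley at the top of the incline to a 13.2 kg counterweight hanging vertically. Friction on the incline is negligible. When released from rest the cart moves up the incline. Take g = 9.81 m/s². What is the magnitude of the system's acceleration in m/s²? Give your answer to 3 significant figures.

3.31 m/s²

For the cart on the incline: the weight component along the slope is m₁g sin 49° = 8 × 9.81 × 0.7547 = 59.229 N and the normal force is N = m₁g cos 49° = 51.488 N.
Newton's second law for the cart (up-slope positive): T − 59.229 = 8 a. For the hanging counterweight (downward positive): 13.2 × 9.81 − T = 13.2 a.
Adding the two equations eliminates T: 70.263 = 21.2 a, so a = 3.3143 m/s².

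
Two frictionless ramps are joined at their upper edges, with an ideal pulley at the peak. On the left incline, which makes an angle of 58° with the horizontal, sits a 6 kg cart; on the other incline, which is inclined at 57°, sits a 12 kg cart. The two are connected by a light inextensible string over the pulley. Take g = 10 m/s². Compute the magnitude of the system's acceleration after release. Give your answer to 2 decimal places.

Resolve each weight along its own incline: the 6 kg mass has component 6 × 10 × sin 58° = 50.883 N down its slope, and the 12 kg mass has 12 × 10 × sin 57° = 100.640 N down its slope.
The 12 kg side's 100.640 N exceeds the other side's 50.883 N, so that mass slides down and the 6 kg mass slides up. Taking that direction as positive, Newton's second law for the whole system gives 100.640 − 50.883 = (6 + 12) a, so a = 49.757 / 18 = 2.7643 m/s².

2.76 m/s²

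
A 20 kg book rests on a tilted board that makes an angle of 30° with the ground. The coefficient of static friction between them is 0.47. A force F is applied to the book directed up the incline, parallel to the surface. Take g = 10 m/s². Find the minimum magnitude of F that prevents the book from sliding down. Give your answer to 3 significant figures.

18.6 N

The normal force is N = mg cos 30° = 173.205 N. With F at its minimum the book is on the verge of sliding down, so static friction is at its maximum μ_s N = 0.47 × 173.205 = 81.406 N and acts up the slope.
Equilibrium along the incline: F + μ_s N = mg sin 30°, so F = 100.000 − 81.406 = 18.594 N.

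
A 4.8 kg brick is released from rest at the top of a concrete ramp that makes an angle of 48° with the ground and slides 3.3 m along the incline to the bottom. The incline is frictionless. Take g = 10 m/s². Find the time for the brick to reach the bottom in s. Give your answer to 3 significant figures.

0.942 s

The weight component along the incline is mg sin 48° = 35.671 N and the normal force is N = mg cos 48° = 32.118 N.
With no friction, a = g sin 48° = 7.4314 m/s².
Starting from rest, L = ½at², so t = √(2L/a) = √(2 × 3.3 / 7.4314) = 0.9424 s.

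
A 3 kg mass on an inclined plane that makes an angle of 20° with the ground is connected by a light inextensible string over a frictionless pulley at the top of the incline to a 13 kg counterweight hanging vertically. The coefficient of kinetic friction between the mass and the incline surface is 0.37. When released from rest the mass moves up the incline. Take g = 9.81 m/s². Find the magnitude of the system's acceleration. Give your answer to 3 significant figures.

For the mass on the incline: the weight component along the slope is m₁g sin 20° = 3 × 9.81 × 0.3420 = 10.065 N and the normal force is N = m₁g cos 20° = 27.655 N.
Kinetic friction opposes the mass's motion up the incline: f = μN = 0.37 × 27.655 = 10.232 N acting down the slope.
Newton's second law for the mass (up-slope positive): T − 10.065 − 10.232 = 3 a. For the hanging counterweight (downward positive): 13 × 9.81 − T = 13 a.
Adding the two equations eliminates T: 107.233 = 16 a, so a = 6.7021 m/s².

6.70 m/s²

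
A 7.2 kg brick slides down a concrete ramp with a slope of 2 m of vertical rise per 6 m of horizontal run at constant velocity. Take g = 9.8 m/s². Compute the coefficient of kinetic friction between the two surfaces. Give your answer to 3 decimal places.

At constant velocity the net force along the incline is zero: mg sin 18.43° = μ mg cos 18.43°.
So μ = tan 18.43° = 0.3162 / 0.9487 = 0.3333.

0.333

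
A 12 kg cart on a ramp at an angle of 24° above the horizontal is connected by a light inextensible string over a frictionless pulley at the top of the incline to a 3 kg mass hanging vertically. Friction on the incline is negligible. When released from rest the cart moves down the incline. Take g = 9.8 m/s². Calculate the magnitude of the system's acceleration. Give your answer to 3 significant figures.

1.23 m/s²

For the cart on the incline: the weight component along the slope is m₁g sin 24° = 12 × 9.8 × 0.4067 = 47.828 N and the normal force is N = m₁g cos 24° = 107.433 N.
Newton's second law for the cart (down-slope positive): 47.828 − T = 12 a. For the hanging mass (upward positive): T − 3 × 9.8 = 3 a.
Adding the two equations eliminates T: 18.428 = 15 a, so a = 1.2285 m/s².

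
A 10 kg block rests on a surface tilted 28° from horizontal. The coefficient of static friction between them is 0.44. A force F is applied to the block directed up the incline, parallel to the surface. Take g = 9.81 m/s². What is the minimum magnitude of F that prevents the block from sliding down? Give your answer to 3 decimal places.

The normal force is N = mg cos 28° = 86.617 N. With F at its minimum the block is on the verge of sliding down, so static friction is at its maximum μ_s N = 0.44 × 86.617 = 38.111 N and acts up the slope.
Equilibrium along the incline: F + μ_s N = mg sin 28°, so F = 46.055 − 38.111 = 7.944 N.

7.944 N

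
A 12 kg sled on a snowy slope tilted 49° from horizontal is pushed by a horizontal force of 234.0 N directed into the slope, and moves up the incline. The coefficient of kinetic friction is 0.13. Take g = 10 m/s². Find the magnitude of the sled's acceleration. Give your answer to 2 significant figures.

The horizontal push has components F cos 49° = 234.0 × 0.6561 = 153.527 N up the incline and F sin 49° = 234.0 × 0.7547 = 176.600 N pressing into the surface.
The normal force is therefore N = mg cos 49° + F sin 49° = 78.732 + 176.600 = 255.332 N, and kinetic friction down the slope is μN = 0.13 × 255.332 = 33.193 N.
Along the incline: F cos 49° − mg sin 49° − μN = ma, so 153.527 − 90.564 − 33.193 = 12 a, giving a = 2.4808 m/s².

2.5 m/s²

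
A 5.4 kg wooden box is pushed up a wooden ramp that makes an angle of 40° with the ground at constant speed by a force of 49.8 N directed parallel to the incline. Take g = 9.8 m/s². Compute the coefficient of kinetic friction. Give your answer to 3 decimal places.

0.389

At constant speed ΣF = 0 along the incline. The applied 49.8 N acts up the slope; the weight component mg sin 40° = 34.016 N and kinetic friction μN both act down the slope.
So 49.8 = 34.016 + μ × 40.539, giving μ = (49.8 − 34.016) / 40.539 = 0.3894.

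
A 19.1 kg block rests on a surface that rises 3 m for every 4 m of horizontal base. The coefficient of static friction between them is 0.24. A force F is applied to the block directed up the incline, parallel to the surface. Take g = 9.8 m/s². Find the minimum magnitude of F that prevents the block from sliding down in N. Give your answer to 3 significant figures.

76.4 N

The normal force is N = mg cos 36.87° = 149.744 N. With F at its minimum the block is on the verge of sliding down, so static friction is at its maximum μ_s N = 0.24 × 149.744 = 35.939 N and acts up the slope.
Equilibrium along the incline: F + μ_s N = mg sin 36.87°, so F = 112.308 − 35.939 = 76.369 N.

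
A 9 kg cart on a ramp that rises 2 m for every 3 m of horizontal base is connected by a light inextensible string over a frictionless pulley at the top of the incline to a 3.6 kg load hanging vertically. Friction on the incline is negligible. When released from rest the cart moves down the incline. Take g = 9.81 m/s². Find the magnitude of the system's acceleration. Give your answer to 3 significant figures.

1.08 m/s²

For the cart on the incline: the weight component along the slope is m₁g sin 33.69° = 9 × 9.81 × 0.5547 = 48.974 N and the normal force is N = m₁g cos 33.69° = 73.462 N.
Newton's second law for the cart (down-slope positive): 48.974 − T = 9 a. For the hanging load (upward positive): T − 3.6 × 9.81 = 3.6 a.
Adding the two equations eliminates T: 13.658 = 12.6 a, so a = 1.0840 m/s².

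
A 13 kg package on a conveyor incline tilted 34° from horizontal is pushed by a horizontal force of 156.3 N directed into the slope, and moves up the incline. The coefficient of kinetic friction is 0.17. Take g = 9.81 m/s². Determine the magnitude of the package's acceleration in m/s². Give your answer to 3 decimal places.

1.956 m/s²

The horizontal push has components F cos 34° = 156.3 × 0.8290 = 129.573 N up the incline and F sin 34° = 156.3 × 0.5592 = 87.403 N pressing into the surface.
The normal force is therefore N = mg cos 34° + F sin 34° = 105.722 + 87.403 = 193.125 N, and kinetic friction down the slope is μN = 0.17 × 193.125 = 32.831 N.
Along the incline: F cos 34° − mg sin 34° − μN = ma, so 129.573 − 71.315 − 32.831 = 13 a, giving a = 1.9559 m/s².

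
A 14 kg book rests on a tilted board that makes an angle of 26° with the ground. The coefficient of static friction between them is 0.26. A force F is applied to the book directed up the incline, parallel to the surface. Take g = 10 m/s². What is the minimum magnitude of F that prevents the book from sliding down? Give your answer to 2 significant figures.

The normal force is N = mg cos 26° = 125.831 N. With F at its minimum the book is on the verge of sliding down, so static friction is at its maximum μ_s N = 0.26 × 125.831 = 32.716 N and acts up the slope.
Equilibrium along the incline: F + μ_s N = mg sin 26°, so F = 61.372 − 32.716 = 28.656 N.

29 N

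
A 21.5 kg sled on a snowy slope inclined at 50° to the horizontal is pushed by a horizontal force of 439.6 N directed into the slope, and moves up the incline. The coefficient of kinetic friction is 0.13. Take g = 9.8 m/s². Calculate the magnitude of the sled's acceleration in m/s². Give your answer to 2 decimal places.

The horizontal push has components F cos 50° = 439.6 × 0.6428 = 282.575 N up the incline and F sin 50° = 439.6 × 0.7660 = 336.734 N pressing into the surface.
The normal force is therefore N = mg cos 50° + F sin 50° = 135.438 + 336.734 = 472.172 N, and kinetic friction down the slope is μN = 0.13 × 472.172 = 61.382 N.
Along the incline: F cos 50° − mg sin 50° − μN = ma, so 282.575 − 161.396 − 61.382 = 21.5 a, giving a = 2.7813 m/s².

2.78 m/s²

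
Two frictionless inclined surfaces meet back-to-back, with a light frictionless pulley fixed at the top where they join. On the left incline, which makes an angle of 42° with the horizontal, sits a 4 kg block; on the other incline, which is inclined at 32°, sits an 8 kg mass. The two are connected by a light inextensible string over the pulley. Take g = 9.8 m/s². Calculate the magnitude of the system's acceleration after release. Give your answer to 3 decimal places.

1.276 m/s²

Resolve each weight along its own incline: the 4 kg mass has component 4 × 9.8 × sin 42° = 26.230 N down its slope, and the 8 kg mass has 8 × 9.8 × sin 32° = 41.546 N down its slope.
The 8 kg side's 41.546 N exceeds the other side's 26.230 N, so that mass slides down and the 4 kg mass slides up. Taking that direction as positive, Newton's second law for the whole system gives 41.546 − 26.230 = (4 + 8) a, so a = 15.316 / 12 = 1.2763 m/s².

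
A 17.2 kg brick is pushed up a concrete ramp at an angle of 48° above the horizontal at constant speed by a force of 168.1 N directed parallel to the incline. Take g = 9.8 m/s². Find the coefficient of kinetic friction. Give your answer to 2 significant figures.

At constant speed ΣF = 0 along the incline. The applied 168.1 N acts up the slope; the weight component mg sin 48° = 125.264 N and kinetic friction μN both act down the slope.
So 168.1 = 125.264 + μ × 112.789, giving μ = (168.1 − 125.264) / 112.789 = 0.3798.

0.38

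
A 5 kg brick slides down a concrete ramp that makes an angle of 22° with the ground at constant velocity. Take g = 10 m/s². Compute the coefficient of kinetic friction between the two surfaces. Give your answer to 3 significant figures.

0.404

At constant velocity the net force along the incline is zero: mg sin 22° = μ mg cos 22°.
So μ = tan 22° = 0.3746 / 0.9272 = 0.4040.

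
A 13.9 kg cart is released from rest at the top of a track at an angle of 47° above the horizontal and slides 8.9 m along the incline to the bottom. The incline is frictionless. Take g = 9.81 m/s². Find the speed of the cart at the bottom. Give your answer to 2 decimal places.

The weight component along the incline is mg sin 47° = 99.727 N and the normal force is N = mg cos 47° = 92.997 N.
With no friction, a = g sin 47° = 7.1746 m/s².
Starting from rest over a distance of 8.9 m, v² = 2aL = 2 × 7.1746 × 8.9 = 127.7079, so v = 11.3008 m/s.

11.30 m/s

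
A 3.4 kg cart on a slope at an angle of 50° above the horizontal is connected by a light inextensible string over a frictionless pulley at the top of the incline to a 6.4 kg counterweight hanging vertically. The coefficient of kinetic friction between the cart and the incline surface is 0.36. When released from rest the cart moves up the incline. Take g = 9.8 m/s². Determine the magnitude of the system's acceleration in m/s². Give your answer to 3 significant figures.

For the cart on the incline: the weight component along the slope is m₁g sin 50° = 3.4 × 9.8 × 0.7660 = 25.523 N and the normal force is N = m₁g cos 50° = 21.418 N.
Kinetic friction opposes the cart's motion up the incline: f = μN = 0.36 × 21.418 = 7.710 N acting down the slope.
Newton's second law for the cart (up-slope positive): T − 25.523 − 7.710 = 3.4 a. For the hanging counterweight (downward positive): 6.4 × 9.8 − T = 6.4 a.
Adding the two equations eliminates T: 29.487 = 9.8 a, so a = 3.0089 m/s².

3.01 m/s²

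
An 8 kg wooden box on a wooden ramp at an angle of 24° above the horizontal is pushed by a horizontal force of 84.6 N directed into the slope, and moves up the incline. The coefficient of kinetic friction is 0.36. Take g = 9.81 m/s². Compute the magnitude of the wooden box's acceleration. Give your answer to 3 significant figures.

The horizontal push has components F cos 24° = 84.6 × 0.9135 = 77.282 N up the incline and F sin 24° = 84.6 × 0.4067 = 34.407 N pressing into the surface.
The normal force is therefore N = mg cos 24° + F sin 24° = 71.691 + 34.407 = 106.098 N, and kinetic friction down the slope is μN = 0.36 × 106.098 = 38.195 N.
Along the incline: F cos 24° − mg sin 24° − μN = ma, so 77.282 − 31.918 − 38.195 = 8 a, giving a = 0.8961 m/s².

0.896 m/s²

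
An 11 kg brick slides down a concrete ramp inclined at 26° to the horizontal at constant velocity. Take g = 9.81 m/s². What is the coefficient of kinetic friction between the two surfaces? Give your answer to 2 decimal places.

At constant velocity the net force along the incline is zero: mg sin 26° = μ mg cos 26°.
So μ = tan 26° = 0.4384 / 0.8988 = 0.4878.

0.49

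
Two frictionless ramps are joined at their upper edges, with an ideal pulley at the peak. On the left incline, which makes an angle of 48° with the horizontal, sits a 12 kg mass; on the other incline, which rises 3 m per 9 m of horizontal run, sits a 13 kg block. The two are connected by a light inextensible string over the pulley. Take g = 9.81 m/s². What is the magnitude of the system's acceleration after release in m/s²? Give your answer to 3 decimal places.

Resolve each weight along its own incline: the 12 kg mass has component 12 × 9.81 × sin 48° = 87.483 N down its slope, and the 13 kg mass has 13 × 9.81 × sin 18.43° = 40.329 N down its slope.
The 12 kg side's 87.483 N exceeds the other side's 40.329 N, so that mass slides down and the 13 kg mass slides up. Taking that direction as positive, Newton's second law for the whole system gives 87.483 − 40.329 = (12 + 13) a, so a = 47.154 / 25 = 1.8862 m/s².

1.886 m/s²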